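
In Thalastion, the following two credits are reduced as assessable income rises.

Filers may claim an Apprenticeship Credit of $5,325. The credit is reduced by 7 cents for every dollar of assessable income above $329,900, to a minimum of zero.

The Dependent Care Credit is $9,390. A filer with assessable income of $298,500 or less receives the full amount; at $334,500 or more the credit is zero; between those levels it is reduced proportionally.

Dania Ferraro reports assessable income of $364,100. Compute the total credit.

$2,931

Apprenticeship Credit: 7% of the $34,200 excess over $329,900 is $2,394; credit = $5,325 − $2,394 = $2,931.
Dependent Care Credit: $364,100 is at or above $334,500, so the credit is $0.
Total: $2,931 + $0 = $2,931.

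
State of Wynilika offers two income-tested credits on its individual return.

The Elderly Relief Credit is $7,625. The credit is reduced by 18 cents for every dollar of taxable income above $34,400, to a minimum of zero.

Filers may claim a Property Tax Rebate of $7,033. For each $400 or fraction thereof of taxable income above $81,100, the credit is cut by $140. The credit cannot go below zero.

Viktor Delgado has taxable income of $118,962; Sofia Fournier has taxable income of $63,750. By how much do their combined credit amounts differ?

Viktor ($118,962): Elderly Relief Credit: 18% of the $84,562 excess over $34,400 is $15,221.16 ≥ base, so the credit is $0. Property Tax Rebate: income exceeds $81,100 by $37,862 → 95 increments × $140 = $13,300 ≥ base, so the credit is $0. total $0 + $0 = $0
Sofia ($63,750): Elderly Relief Credit: 18% of the $29,350 excess over $34,400 is $5,283; credit = $7,625 − $5,283 = $2,342. Property Tax Rebate: $63,750 is at or below the $81,100 threshold, so the full $7,033 applies. total $2,342 + $7,033 = $9,375
Difference: |$0 − $9,375| = $9,375.

$9,375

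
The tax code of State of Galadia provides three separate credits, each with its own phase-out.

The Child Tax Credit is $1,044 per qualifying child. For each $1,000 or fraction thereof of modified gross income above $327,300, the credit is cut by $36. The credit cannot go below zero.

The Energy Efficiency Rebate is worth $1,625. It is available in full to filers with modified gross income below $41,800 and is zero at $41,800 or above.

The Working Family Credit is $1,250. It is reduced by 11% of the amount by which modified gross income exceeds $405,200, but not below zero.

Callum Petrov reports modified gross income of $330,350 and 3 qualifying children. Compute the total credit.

Child Tax Credit: base = 3 × $1,044 = $3,132. income exceeds $327,300 by $3,050, which is 4 full-or-partial $1,000 increments; reduction = 4 × $36 = $144, leaving $2,988.
Energy Efficiency Rebate: $330,350 meets or exceeds the $41,800 cutoff, so the credit is $0.
Working Family Credit: $330,350 is at or below the $405,200 threshold, so the full $1,250 applies.
Total: $2,988 + $0 + $1,250 = $4,238.

$4,238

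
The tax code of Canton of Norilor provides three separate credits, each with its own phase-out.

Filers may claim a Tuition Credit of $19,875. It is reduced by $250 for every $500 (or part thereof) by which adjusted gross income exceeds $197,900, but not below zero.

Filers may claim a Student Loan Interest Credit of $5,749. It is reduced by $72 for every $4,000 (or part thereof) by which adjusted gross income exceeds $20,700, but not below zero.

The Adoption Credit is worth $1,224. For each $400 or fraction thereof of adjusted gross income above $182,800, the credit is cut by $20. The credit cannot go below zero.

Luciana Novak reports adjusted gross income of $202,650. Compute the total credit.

$20,036

Tuition Credit: income exceeds $197,900 by $4,750, which is 10 full-or-partial $500 increments; reduction = 10 × $250 = $2,500, leaving $17,375.
Student Loan Interest Credit: income exceeds $20,700 by $181,950, which is 46 full-or-partial $4,000 increments; reduction = 46 × $72 = $3,312, leaving $2,437.
Adoption Credit: income exceeds $182,800 by $19,850, which is 50 full-or-partial $400 increments; reduction = 50 × $20 = $1,000, leaving $224.
Total: $17,375 + $2,437 + $224 = $20,036.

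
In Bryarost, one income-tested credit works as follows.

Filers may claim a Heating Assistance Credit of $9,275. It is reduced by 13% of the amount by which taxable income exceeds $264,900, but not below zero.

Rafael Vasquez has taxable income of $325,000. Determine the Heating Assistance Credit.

Heating Assistance Credit: 13% of the $60,100 excess over $264,900 is $7,813; credit = $9,275 − $7,813 = $1,462.

$1,462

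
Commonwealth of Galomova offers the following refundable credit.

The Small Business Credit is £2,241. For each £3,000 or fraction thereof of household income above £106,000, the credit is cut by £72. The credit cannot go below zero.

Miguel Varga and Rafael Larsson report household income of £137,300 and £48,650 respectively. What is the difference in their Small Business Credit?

£792

Miguel (£137,300): Small Business Credit: income exceeds £106,000 by £31,300, which is 11 full-or-partial £3,000 increments; reduction = 11 × £72 = £792, leaving £1,449.
Rafael (£48,650): Small Business Credit: £48,650 is at or below the £106,000 threshold, so the full £2,241 applies.
Difference: |£1,449 − £2,241| = £792.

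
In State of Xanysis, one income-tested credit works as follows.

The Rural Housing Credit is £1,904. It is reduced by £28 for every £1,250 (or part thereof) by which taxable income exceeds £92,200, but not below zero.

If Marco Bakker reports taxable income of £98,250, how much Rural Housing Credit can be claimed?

£1,764

Rural Housing Credit: income exceeds £92,200 by £6,050, which is 5 full-or-partial £1,250 increments; reduction = 5 × £28 = £140, leaving £1,764.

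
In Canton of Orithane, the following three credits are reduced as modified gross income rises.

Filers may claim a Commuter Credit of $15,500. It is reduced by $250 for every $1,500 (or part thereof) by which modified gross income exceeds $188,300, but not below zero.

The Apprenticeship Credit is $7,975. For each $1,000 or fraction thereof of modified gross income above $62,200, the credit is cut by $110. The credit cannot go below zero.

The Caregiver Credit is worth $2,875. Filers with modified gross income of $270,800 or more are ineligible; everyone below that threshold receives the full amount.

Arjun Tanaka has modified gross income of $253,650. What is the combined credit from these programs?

Commuter Credit: income exceeds $188,300 by $65,350, which is 44 full-or-partial $1,500 increments; reduction = 44 × $250 = $11,000, leaving $4,500.
Apprenticeship Credit: income exceeds $62,200 by $191,450 → 192 increments × $110 = $21,120 ≥ base, so the credit is $0.
Caregiver Credit: $253,650 is below the $270,800 cutoff, so the full $2,875 applies.
Total: $4,500 + $0 + $2,875 = $7,375.

$7,375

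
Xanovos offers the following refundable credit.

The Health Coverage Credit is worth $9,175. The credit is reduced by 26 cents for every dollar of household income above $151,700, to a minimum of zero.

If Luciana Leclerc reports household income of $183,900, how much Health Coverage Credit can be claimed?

Health Coverage Credit: 26% of the $32,200 excess over $151,700 is $8,372; credit = $9,175 − $8,372 = $803.

$803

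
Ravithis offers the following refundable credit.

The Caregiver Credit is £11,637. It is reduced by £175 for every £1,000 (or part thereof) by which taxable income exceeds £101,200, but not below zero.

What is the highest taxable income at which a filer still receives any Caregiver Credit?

£167,200

After 66 increments the reduction is 66 × £175 = £11,550, leaving £87; one more increment wipes it out. Increment 66 ends at excess 66 × £1,000 = £66,000, so the highest qualifying income is £101,200 + £66,000 = £167,200.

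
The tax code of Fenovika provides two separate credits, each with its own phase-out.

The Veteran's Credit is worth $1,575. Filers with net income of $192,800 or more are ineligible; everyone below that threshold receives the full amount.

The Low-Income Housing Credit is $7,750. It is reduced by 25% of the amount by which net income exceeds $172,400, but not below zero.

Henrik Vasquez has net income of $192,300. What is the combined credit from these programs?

$4,350

Veteran's Credit: $192,300 is below the $192,800 cutoff, so the full $1,575 applies.
Low-Income Housing Credit: 25% of the $19,900 excess over $172,400 is $4,975; credit = $7,750 − $4,975 = $2,775.
Total: $1,575 + $2,775 = $4,350.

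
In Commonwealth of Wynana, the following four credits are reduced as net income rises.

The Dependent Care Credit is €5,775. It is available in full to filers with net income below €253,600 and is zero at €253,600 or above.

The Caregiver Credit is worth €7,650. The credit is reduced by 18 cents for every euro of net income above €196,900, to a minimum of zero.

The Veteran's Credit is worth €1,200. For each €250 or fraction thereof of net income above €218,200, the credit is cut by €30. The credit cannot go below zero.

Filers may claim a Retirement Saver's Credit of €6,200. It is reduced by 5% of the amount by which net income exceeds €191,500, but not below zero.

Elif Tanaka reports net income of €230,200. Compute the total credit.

Dependent Care Credit: €230,200 is below the €253,600 cutoff, so the full €5,775 applies.
Caregiver Credit: 18% of the €33,300 excess over €196,900 is €5,994; credit = €7,650 − €5,994 = €1,656.
Veteran's Credit: income exceeds €218,200 by €12,000 → 48 increments × €30 = €1,440 ≥ base, so the credit is €0.
Retirement Saver's Credit: 5% of the €38,700 excess over €191,500 is €1,935; credit = €6,200 − €1,935 = €4,265.
Total: €5,775 + €1,656 + €0 + €4,265 = €11,696.

€11,696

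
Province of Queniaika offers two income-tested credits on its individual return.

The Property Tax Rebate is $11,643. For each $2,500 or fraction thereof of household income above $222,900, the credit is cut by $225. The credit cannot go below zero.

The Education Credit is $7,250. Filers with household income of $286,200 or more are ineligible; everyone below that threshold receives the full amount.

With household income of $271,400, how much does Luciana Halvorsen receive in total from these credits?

Property Tax Rebate: income exceeds $222,900 by $48,500, which is 20 full-or-partial $2,500 increments; reduction = 20 × $225 = $4,500, leaving $7,143.
Education Credit: $271,400 is below the $286,200 cutoff, so the full $7,250 applies.
Total: $7,143 + $7,250 = $14,393.

$14,393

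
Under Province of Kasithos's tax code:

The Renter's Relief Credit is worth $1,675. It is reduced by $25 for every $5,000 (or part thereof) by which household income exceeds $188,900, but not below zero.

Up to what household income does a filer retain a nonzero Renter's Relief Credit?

$518,900

After 66 increments the reduction is 66 × $25 = $1,650, leaving $25; one more increment wipes it out. Increment 66 ends at excess 66 × $5,000 = $330,000, so the highest qualifying income is $188,900 + $330,000 = $518,900.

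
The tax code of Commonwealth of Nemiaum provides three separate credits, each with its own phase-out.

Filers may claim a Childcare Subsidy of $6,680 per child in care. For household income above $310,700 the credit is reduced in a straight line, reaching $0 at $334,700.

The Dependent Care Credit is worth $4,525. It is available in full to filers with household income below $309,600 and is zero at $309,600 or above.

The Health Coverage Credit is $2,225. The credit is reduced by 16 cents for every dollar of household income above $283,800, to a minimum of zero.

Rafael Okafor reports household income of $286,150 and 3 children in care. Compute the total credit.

Childcare Subsidy: base = 3 × $6,680 = $20,040. $286,150 is at or below the $310,700 threshold, so the full $20,040 applies.
Dependent Care Credit: $286,150 is below the $309,600 cutoff, so the full $4,525 applies.
Health Coverage Credit: 16% of the $2,350 excess over $283,800 is $376; credit = $2,225 − $376 = $1,849.
Total: $20,040 + $4,525 + $1,849 = $26,414.

$26,414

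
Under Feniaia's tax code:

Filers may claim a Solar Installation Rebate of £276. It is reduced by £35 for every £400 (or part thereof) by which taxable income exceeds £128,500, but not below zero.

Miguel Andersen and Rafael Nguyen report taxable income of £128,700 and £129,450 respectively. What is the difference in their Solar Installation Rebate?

£70

Miguel (£128,700): Solar Installation Rebate: income exceeds £128,500 by £200, which is 1 full-or-partial £400 increment; reduction = 1 × £35 = £35, leaving £241.
Rafael (£129,450): Solar Installation Rebate: income exceeds £128,500 by £950, which is 3 full-or-partial £400 increments; reduction = 3 × £35 = £105, leaving £171.
Difference: |£241 − £171| = £70.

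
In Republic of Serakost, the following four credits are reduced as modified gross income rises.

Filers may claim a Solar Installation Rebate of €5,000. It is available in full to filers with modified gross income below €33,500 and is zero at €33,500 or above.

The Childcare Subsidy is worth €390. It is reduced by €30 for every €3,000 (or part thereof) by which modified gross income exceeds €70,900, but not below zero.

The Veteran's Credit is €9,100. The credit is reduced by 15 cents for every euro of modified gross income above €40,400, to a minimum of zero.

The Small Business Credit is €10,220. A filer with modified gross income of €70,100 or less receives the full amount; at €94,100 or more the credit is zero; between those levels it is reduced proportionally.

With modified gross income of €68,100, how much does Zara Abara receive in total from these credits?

Solar Installation Rebate: €68,100 meets or exceeds the €33,500 cutoff, so the credit is €0.
Childcare Subsidy: €68,100 is at or below the €70,900 threshold, so the full €390 applies.
Veteran's Credit: 15% of the €27,700 excess over €40,400 is €4,155; credit = €9,100 − €4,155 = €4,945.
Small Business Credit: €68,100 is at or below the €70,100 threshold, so the full €10,220 applies.
Total: €0 + €390 + €4,945 + €10,220 = €15,555.

€15,555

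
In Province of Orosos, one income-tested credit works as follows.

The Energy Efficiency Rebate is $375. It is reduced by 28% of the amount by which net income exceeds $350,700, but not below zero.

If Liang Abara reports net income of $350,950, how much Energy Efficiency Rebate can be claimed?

Energy Efficiency Rebate: 28% of the $250 excess over $350,700 is $70; credit = $375 − $70 = $305.

$305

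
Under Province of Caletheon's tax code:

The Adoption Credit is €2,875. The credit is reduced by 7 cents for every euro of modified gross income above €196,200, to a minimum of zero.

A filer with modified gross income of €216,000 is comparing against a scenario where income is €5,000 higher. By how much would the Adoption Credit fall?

At €216,000 — 7% of the €19,800 excess over €196,200 is €1,386; credit = €2,875 − €1,386 = €1,489.
At €221,000 — 7% of the €24,800 excess over €196,200 is €1,736; credit = €2,875 − €1,736 = €1,139.
Lost: €1,489 − €1,139 = €350.

€350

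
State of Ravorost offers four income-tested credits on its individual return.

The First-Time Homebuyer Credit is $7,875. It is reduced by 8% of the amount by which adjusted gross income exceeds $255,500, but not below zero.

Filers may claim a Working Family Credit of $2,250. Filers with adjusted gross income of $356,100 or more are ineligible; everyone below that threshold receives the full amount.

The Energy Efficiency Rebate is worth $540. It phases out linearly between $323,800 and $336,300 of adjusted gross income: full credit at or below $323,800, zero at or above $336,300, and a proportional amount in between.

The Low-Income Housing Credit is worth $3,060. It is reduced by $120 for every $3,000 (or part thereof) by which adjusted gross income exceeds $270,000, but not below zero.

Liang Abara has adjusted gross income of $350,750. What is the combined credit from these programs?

$2,505

First-Time Homebuyer Credit: 8% of the $95,250 excess over $255,500 is $7,620; credit = $7,875 − $7,620 = $255.
Working Family Credit: $350,750 is below the $356,100 cutoff, so the full $2,250 applies.
Energy Efficiency Rebate: $350,750 is at or above $336,300, so the credit is $0.
Low-Income Housing Credit: income exceeds $270,000 by $80,750 → 27 increments × $120 = $3,240 ≥ base, so the credit is $0.
Total: $255 + $2,250 + $0 + $0 = $2,505.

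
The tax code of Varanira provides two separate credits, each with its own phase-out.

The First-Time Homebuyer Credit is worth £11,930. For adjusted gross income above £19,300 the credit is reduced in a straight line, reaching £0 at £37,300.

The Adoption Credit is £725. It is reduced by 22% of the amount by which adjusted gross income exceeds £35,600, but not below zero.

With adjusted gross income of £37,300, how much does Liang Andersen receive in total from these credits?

First-Time Homebuyer Credit: £37,300 is at or above £37,300, so the credit is £0.
Adoption Credit: 22% of the £1,700 excess over £35,600 is £374; credit = £725 − £374 = £351.
Total: £0 + £351 = £351.

£351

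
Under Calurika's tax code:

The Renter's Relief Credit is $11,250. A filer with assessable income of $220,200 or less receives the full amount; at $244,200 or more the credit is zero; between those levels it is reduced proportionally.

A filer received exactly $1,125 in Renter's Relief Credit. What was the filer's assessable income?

$1,125 is 1,125/11,250 of the full $11,250, so 10,125/11,250 of the $24,000 range has been used: income = $220,200 + $24,000 × 10,125/11,250 = $241,800.

$241,800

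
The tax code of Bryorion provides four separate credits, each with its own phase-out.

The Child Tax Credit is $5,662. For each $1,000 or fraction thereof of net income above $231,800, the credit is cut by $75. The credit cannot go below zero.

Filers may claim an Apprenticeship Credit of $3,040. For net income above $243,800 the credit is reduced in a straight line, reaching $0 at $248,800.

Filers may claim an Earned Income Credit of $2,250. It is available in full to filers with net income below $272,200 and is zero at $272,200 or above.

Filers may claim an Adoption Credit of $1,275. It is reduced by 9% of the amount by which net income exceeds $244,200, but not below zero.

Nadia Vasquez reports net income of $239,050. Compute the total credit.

Child Tax Credit: income exceeds $231,800 by $7,250, which is 8 full-or-partial $1,000 increments; reduction = 8 × $75 = $600, leaving $5,062.
Apprenticeship Credit: $239,050 is at or below the $243,800 threshold, so the full $3,040 applies.
Earned Income Credit: $239,050 is below the $272,200 cutoff, so the full $2,250 applies.
Adoption Credit: $239,050 is at or below the $244,200 threshold, so the full $1,275 applies.
Total: $5,062 + $3,040 + $2,250 + $1,275 = $11,627.

$11,627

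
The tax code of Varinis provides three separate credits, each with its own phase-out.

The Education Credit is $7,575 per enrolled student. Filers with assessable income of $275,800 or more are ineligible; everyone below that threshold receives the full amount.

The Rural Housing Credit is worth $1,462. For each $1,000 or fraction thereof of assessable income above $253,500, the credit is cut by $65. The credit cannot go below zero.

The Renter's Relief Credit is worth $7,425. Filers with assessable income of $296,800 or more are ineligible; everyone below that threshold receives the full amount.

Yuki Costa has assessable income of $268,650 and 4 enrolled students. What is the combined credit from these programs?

$38,147

Education Credit: base = 4 × $7,575 = $30,300. $268,650 is below the $275,800 cutoff, so the full $30,300 applies.
Rural Housing Credit: income exceeds $253,500 by $15,150, which is 16 full-or-partial $1,000 increments; reduction = 16 × $65 = $1,040, leaving $422.
Renter's Relief Credit: $268,650 is below the $296,800 cutoff, so the full $7,425 applies.
Total: $30,300 + $422 + $7,425 = $38,147.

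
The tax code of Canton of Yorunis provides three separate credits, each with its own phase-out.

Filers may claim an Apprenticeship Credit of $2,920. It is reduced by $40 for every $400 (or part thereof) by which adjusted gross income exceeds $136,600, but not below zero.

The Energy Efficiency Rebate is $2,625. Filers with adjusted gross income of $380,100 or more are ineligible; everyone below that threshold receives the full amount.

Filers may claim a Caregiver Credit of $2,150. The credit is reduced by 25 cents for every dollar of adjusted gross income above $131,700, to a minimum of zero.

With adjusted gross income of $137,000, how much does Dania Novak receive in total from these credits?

Apprenticeship Credit: income exceeds $136,600 by $400, which is 1 full-or-partial $400 increment; reduction = 1 × $40 = $40, leaving $2,880.
Energy Efficiency Rebate: $137,000 is below the $380,100 cutoff, so the full $2,625 applies.
Caregiver Credit: 25% of the $5,300 excess over $131,700 is $1,325; credit = $2,150 − $1,325 = $825.
Total: $2,880 + $2,625 + $825 = $6,330.

$6,330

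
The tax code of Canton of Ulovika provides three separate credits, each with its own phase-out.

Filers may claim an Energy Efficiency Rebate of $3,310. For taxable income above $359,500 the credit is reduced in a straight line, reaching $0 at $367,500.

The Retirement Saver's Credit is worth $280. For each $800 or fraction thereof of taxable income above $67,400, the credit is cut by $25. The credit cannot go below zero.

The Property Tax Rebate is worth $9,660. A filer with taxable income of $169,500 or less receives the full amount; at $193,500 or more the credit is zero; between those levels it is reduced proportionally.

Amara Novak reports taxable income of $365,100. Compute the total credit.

$993

Energy Efficiency Rebate: $365,100 is $5,600 into a $8,000 phase-out range, leaving 2,400/8,000 of the credit: $3,310 × 2,400/8,000 = $993.
Retirement Saver's Credit: income exceeds $67,400 by $297,700 → 373 increments × $25 = $9,325 ≥ base, so the credit is $0.
Property Tax Rebate: $365,100 is at or above $193,500, so the credit is $0.
Total: $993 + $0 + $0 = $993.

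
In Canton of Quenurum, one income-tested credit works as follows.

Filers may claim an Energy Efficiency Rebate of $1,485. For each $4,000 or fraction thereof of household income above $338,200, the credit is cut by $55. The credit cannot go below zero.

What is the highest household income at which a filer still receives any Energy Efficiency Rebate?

$442,200

After 26 increments the reduction is 26 × $55 = $1,430, leaving $55; one more increment wipes it out. Increment 26 ends at excess 26 × $4,000 = $104,000, so the highest qualifying income is $338,200 + $104,000 = $442,200.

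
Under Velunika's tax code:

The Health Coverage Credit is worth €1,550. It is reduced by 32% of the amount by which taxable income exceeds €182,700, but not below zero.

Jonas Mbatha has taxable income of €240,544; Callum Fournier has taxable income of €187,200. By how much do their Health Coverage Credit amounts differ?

Jonas (€240,544): Health Coverage Credit: 32% of the €57,844 excess over €182,700 is €18,510.08 ≥ base, so the credit is €0.
Callum (€187,200): Health Coverage Credit: 32% of the €4,500 excess over €182,700 is €1,440; credit = €1,550 − €1,440 = €110.
Difference: |€0 − €110| = €110.

€110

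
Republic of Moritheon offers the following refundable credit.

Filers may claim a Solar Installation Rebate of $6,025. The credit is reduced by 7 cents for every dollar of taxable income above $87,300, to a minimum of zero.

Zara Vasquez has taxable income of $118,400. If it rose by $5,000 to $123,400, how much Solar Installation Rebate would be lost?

$350

At $118,400 — 7% of the $31,100 excess over $87,300 is $2,177; credit = $6,025 − $2,177 = $3,848.
At $123,400 — 7% of the $36,100 excess over $87,300 is $2,527; credit = $6,025 − $2,527 = $3,498.
Lost: $3,848 − $3,498 = $350.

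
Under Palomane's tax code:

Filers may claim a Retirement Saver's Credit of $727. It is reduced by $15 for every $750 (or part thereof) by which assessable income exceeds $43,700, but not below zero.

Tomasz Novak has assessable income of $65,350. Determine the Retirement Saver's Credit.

$292

Retirement Saver's Credit: income exceeds $43,700 by $21,650, which is 29 full-or-partial $750 increments; reduction = 29 × $15 = $435, leaving $292.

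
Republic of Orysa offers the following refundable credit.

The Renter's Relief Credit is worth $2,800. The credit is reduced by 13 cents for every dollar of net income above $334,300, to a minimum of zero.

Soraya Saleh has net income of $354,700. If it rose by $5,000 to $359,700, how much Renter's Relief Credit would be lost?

At $354,700 — 13% of the $20,400 excess over $334,300 is $2,652; credit = $2,800 − $2,652 = $148.
At $359,700 — 13% of the $25,400 excess over $334,300 is $3,302 ≥ base, so the credit is $0.
Lost: $148 − $0 = $148.

$148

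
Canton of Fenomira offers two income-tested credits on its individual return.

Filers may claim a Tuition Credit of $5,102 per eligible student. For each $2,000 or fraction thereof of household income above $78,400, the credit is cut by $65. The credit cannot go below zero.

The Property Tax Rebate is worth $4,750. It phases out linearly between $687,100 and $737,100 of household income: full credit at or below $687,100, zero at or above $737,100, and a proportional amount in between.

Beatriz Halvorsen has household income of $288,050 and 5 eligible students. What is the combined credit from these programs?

$23,435

Tuition Credit: base = 5 × $5,102 = $25,510. income exceeds $78,400 by $209,650, which is 105 full-or-partial $2,000 increments; reduction = 105 × $65 = $6,825, leaving $18,685.
Property Tax Rebate: $288,050 is at or below the $687,100 threshold, so the full $4,750 applies.
Total: $18,685 + $4,750 = $23,435.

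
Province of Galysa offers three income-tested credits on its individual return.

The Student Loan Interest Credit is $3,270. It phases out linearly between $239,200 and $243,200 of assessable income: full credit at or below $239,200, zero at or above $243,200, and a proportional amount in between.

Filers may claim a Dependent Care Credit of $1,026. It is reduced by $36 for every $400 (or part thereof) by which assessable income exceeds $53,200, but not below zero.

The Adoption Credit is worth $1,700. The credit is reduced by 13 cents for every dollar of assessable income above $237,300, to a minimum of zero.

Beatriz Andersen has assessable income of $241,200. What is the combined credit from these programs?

$2,828

Student Loan Interest Credit: $241,200 is $2,000 into a $4,000 phase-out range, leaving 2,000/4,000 of the credit: $3,270 × 2,000/4,000 = $1,635.
Dependent Care Credit: income exceeds $53,200 by $188,000 → 470 increments × $36 = $16,920 ≥ base, so the credit is $0.
Adoption Credit: 13% of the $3,900 excess over $237,300 is $507; credit = $1,700 − $507 = $1,193.
Total: $1,635 + $0 + $1,193 = $2,828.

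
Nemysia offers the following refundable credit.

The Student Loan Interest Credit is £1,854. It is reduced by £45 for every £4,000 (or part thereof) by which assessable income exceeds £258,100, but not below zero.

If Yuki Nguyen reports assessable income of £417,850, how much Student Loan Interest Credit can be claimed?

£54

Student Loan Interest Credit: income exceeds £258,100 by £159,750, which is 40 full-or-partial £4,000 increments; reduction = 40 × £45 = £1,800, leaving £54.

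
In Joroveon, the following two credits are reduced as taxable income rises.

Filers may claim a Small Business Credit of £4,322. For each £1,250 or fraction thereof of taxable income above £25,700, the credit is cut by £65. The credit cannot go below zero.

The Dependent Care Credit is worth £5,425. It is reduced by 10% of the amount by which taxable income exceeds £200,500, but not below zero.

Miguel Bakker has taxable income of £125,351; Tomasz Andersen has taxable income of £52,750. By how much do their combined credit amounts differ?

Miguel (£125,351): Small Business Credit: income exceeds £25,700 by £99,651 → 80 increments × £65 = £5,200 ≥ base, so the credit is £0. Dependent Care Credit: £125,351 is at or below the £200,500 threshold, so the full £5,425 applies. total £0 + £5,425 = £5,425
Tomasz (£52,750): Small Business Credit: income exceeds £25,700 by £27,050, which is 22 full-or-partial £1,250 increments; reduction = 22 × £65 = £1,430, leaving £2,892. Dependent Care Credit: £52,750 is at or below the £200,500 threshold, so the full £5,425 applies. total £2,892 + £5,425 = £8,317
Difference: |£5,425 − £8,317| = £2,892.

£2,892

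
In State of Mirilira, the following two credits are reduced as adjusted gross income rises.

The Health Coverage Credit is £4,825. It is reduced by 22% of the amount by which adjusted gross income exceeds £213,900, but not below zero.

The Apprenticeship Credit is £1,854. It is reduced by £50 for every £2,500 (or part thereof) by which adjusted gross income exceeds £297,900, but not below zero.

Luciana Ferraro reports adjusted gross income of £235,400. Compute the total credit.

£1,949

Health Coverage Credit: 22% of the £21,500 excess over £213,900 is £4,730; credit = £4,825 − £4,730 = £95.
Apprenticeship Credit: £235,400 is at or below the £297,900 threshold, so the full £1,854 applies.
Total: £95 + £1,854 = £1,949.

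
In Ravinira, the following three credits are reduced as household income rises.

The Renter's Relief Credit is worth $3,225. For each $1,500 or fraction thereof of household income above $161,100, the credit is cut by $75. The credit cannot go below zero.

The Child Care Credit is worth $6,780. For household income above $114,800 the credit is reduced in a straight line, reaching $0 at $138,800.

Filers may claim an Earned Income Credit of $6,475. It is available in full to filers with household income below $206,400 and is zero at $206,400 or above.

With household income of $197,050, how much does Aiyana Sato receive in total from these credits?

$7,900

Renter's Relief Credit: income exceeds $161,100 by $35,950, which is 24 full-or-partial $1,500 increments; reduction = 24 × $75 = $1,800, leaving $1,425.
Child Care Credit: $197,050 is at or above $138,800, so the credit is $0.
Earned Income Credit: $197,050 is below the $206,400 cutoff, so the full $6,475 applies.
Total: $1,425 + $0 + $6,475 = $7,900.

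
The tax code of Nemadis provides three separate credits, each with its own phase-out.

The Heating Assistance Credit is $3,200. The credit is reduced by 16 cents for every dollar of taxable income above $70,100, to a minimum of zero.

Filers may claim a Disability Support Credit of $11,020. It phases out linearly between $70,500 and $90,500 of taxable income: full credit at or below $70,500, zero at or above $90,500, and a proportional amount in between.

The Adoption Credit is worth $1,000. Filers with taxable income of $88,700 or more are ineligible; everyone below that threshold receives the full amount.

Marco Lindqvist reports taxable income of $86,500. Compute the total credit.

$3,780

Heating Assistance Credit: 16% of the $16,400 excess over $70,100 is $2,624; credit = $3,200 − $2,624 = $576.
Disability Support Credit: $86,500 is $16,000 into a $20,000 phase-out range, leaving 4,000/20,000 of the credit: $11,020 × 4,000/20,000 = $2,204.
Adoption Credit: $86,500 is below the $88,700 cutoff, so the full $1,000 applies.
Total: $576 + $2,204 + $1,000 = $3,780.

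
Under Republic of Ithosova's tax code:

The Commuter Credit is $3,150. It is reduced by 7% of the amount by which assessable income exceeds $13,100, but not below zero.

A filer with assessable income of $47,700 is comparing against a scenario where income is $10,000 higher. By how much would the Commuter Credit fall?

$700

At $47,700 — 7% of the $34,600 excess over $13,100 is $2,422; credit = $3,150 − $2,422 = $728.
At $57,700 — 7% of the $44,600 excess over $13,100 is $3,122; credit = $3,150 − $3,122 = $28.
Lost: $728 − $28 = $700.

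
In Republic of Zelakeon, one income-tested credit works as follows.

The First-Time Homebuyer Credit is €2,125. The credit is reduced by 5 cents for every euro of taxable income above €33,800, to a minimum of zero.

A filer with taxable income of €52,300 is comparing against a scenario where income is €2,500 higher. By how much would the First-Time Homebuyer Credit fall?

At €52,300 — 5% of the €18,500 excess over €33,800 is €925; credit = €2,125 − €925 = €1,200.
At €54,800 — 5% of the €21,000 excess over €33,800 is €1,050; credit = €2,125 − €1,050 = €1,075.
Lost: €1,200 − €1,075 = €125.

€125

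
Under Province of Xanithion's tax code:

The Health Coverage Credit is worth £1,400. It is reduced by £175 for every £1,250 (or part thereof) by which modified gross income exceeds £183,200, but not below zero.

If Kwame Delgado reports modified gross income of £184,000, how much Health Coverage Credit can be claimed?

£1,225

Health Coverage Credit: income exceeds £183,200 by £800, which is 1 full-or-partial £1,250 increment; reduction = 1 × £175 = £175, leaving £1,225.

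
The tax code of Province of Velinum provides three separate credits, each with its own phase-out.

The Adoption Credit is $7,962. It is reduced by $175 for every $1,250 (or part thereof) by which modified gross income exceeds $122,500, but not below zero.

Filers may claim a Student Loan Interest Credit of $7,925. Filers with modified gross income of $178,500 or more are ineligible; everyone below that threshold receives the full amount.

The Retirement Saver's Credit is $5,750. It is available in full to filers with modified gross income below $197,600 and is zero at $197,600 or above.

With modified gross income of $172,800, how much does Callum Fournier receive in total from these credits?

Adoption Credit: income exceeds $122,500 by $50,300, which is 41 full-or-partial $1,250 increments; reduction = 41 × $175 = $7,175, leaving $787.
Student Loan Interest Credit: $172,800 is below the $178,500 cutoff, so the full $7,925 applies.
Retirement Saver's Credit: $172,800 is below the $197,600 cutoff, so the full $5,750 applies.
Total: $787 + $7,925 + $5,750 = $14,462.

$14,462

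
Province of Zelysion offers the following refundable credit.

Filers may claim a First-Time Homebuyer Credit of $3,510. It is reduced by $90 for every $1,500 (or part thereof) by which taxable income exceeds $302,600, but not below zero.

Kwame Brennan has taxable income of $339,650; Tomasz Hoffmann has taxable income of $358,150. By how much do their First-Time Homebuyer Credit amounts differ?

$1,170

Kwame ($339,650): First-Time Homebuyer Credit: income exceeds $302,600 by $37,050, which is 25 full-or-partial $1,500 increments; reduction = 25 × $90 = $2,250, leaving $1,260.
Tomasz ($358,150): First-Time Homebuyer Credit: income exceeds $302,600 by $55,550, which is 38 full-or-partial $1,500 increments; reduction = 38 × $90 = $3,420, leaving $90.
Difference: |$1,260 − $90| = $1,170.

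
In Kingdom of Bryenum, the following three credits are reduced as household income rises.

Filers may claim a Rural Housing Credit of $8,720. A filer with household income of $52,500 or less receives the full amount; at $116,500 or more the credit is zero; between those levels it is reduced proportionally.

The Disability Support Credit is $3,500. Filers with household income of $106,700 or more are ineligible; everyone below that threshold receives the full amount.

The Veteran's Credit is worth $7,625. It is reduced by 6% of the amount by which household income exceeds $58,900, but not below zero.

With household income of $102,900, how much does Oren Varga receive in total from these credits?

$10,338

Rural Housing Credit: $102,900 is $50,400 into a $64,000 phase-out range, leaving 13,600/64,000 of the credit: $8,720 × 13,600/64,000 = $1,853.
Disability Support Credit: $102,900 is below the $106,700 cutoff, so the full $3,500 applies.
Veteran's Credit: 6% of the $44,000 excess over $58,900 is $2,640; credit = $7,625 − $2,640 = $4,985.
Total: $1,853 + $3,500 + $4,985 = $10,338.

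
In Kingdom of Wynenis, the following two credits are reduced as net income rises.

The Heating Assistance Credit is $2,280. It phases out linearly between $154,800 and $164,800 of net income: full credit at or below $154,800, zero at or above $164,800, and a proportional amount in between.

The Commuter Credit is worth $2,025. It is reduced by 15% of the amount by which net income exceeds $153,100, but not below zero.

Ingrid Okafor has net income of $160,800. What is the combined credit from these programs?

$1,782

Heating Assistance Credit: $160,800 is $6,000 into a $10,000 phase-out range, leaving 4,000/10,000 of the credit: $2,280 × 4,000/10,000 = $912.
Commuter Credit: 15% of the $7,700 excess over $153,100 is $1,155; credit = $2,025 − $1,155 = $870.
Total: $912 + $870 = $1,782.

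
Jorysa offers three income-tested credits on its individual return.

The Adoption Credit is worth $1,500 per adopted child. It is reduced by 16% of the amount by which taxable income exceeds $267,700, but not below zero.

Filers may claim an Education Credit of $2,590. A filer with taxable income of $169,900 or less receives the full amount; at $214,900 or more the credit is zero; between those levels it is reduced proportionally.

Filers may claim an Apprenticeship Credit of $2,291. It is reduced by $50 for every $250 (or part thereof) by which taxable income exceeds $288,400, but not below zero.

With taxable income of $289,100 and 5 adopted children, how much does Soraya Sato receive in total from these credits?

Adoption Credit: base = 5 × $1,500 = $7,500. 16% of the $21,400 excess over $267,700 is $3,424; credit = $7,500 − $3,424 = $4,076.
Education Credit: $289,100 is at or above $214,900, so the credit is $0.
Apprenticeship Credit: income exceeds $288,400 by $700, which is 3 full-or-partial $250 increments; reduction = 3 × $50 = $150, leaving $2,141.
Total: $4,076 + $0 + $2,141 = $6,217.

$6,217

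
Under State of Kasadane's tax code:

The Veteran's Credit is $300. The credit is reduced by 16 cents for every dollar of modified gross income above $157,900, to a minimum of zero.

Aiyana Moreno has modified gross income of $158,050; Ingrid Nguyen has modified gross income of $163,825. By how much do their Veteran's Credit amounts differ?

Aiyana ($158,050): Veteran's Credit: 16% of the $150 excess over $157,900 is $24; credit = $300 − $24 = $276.
Ingrid ($163,825): Veteran's Credit: 16% of the $5,925 excess over $157,900 is $948 ≥ base, so the credit is $0.
Difference: |$276 − $0| = $276.

$276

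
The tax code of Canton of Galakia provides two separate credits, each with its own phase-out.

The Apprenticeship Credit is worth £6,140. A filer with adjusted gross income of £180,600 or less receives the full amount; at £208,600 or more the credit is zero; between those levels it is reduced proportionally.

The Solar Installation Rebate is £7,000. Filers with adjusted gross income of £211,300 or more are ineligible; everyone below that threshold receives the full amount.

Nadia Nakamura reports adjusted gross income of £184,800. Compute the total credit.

Apprenticeship Credit: £184,800 is £4,200 into a £28,000 phase-out range, leaving 23,800/28,000 of the credit: £6,140 × 23,800/28,000 = £5,219.
Solar Installation Rebate: £184,800 is below the £211,300 cutoff, so the full £7,000 applies.
Total: £5,219 + £7,000 = £12,219.

£12,219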